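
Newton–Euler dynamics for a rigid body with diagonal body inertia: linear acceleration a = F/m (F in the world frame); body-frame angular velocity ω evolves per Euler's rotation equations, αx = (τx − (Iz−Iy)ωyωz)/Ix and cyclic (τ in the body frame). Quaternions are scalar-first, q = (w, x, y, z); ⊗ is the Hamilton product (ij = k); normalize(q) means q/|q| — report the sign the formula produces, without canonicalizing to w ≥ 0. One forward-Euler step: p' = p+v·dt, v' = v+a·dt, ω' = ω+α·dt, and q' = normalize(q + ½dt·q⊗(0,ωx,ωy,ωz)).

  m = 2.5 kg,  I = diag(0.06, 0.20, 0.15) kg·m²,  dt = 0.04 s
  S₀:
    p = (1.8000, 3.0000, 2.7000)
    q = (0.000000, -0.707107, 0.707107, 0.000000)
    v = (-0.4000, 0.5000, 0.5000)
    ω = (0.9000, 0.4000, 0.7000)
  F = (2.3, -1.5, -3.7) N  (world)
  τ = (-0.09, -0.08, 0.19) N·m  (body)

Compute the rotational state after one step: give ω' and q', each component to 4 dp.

gyro term ω×Iω = (-0.0140, -0.0567, 0.0504)
angular accel α = (-1.2667, -0.1165, 0.9307)
new body rate ω' = (0.8493, 0.3953, 0.7372)
Hamilton product q⊗(0,ω) = (0.3535535, 0.4949749, 0.4949749, -0.9192391)
q' = normalize(q + ½dt·q⊗(0,ω)) = (0.0071, -0.6970, 0.7168, -0.0184)

ω' = (0.8493, 0.3953, 0.7372)
q' = (0.0071, -0.6970, 0.7168, -0.0184)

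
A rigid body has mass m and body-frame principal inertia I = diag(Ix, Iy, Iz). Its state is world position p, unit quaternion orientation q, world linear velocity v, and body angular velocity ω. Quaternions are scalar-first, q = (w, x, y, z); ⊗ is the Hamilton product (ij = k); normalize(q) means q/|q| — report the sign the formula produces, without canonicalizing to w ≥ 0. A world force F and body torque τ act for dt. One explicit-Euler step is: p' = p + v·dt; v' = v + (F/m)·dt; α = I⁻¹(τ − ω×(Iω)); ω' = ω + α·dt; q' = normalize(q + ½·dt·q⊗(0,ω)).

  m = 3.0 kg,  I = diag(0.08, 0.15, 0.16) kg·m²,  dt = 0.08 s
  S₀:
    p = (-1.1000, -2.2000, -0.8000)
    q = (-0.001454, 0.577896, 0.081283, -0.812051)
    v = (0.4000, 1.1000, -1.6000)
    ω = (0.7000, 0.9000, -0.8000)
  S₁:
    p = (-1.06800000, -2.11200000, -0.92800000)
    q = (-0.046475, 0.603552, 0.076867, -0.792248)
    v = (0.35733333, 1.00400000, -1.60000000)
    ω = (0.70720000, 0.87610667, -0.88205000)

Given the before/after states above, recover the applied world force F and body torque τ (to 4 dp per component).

Δv = v₁−v₀ = (-0.04266667, -0.09600000, 0.00000000)
m·(v₁−v₀)/dt = (-1.6000, -3.6000, 0.0000)
ω₁ − ω₀ = (0.00720000, -0.02389333, -0.08205000)
gyro term ω₀×Iω₀ = (-0.0072, 0.0448, 0.0441)
τ = I·(Δω/dt) + ω₀×(Iω₀) = (0.0000, 0.0000, -0.1200)

F = (-1.6000, -3.6000, 0.0000)
τ = (0.0000, 0.0000, -0.1200)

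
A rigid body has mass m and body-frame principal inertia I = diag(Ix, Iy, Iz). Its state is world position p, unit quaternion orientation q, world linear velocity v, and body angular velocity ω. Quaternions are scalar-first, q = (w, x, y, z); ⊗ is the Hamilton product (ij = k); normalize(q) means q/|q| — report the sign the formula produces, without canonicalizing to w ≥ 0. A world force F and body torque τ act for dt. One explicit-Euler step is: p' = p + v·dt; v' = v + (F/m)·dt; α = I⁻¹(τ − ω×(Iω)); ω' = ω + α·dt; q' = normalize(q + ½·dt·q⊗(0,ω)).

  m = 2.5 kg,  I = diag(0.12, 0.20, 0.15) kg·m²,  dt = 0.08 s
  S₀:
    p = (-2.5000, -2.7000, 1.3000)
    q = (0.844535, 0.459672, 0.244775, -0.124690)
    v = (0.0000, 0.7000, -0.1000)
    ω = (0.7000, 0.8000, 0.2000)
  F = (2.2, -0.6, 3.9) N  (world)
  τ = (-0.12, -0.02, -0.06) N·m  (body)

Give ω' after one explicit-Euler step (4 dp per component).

gyro term ω×Iω = (-0.0080, -0.0042, 0.0448)
angular accel α = (-0.9333, -0.0790, -0.6987)
ω + α·dt = (0.6253, 0.7937, 0.1441)

ω' = (0.6253, 0.7937, 0.1441)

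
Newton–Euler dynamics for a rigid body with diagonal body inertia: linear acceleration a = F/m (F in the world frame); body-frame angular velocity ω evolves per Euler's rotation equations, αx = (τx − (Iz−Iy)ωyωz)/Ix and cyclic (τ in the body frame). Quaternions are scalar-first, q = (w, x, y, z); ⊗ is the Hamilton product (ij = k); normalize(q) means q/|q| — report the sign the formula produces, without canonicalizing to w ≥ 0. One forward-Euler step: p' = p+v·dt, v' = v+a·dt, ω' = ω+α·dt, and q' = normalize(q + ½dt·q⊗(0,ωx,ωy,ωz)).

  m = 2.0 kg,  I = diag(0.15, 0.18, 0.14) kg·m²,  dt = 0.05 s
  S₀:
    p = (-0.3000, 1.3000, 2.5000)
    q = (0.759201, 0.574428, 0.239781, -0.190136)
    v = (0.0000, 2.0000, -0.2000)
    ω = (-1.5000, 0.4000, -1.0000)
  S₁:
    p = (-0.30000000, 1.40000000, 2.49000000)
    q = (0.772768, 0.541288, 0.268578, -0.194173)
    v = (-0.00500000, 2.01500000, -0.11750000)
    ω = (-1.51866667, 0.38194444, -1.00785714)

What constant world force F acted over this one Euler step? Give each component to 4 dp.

velocity change Δv = (-0.00500000, 0.01500000, 0.08250000)
F = m·Δv/dt = (-0.2000, 0.6000, 3.3000)

F = (-0.2000, 0.6000, 3.3000)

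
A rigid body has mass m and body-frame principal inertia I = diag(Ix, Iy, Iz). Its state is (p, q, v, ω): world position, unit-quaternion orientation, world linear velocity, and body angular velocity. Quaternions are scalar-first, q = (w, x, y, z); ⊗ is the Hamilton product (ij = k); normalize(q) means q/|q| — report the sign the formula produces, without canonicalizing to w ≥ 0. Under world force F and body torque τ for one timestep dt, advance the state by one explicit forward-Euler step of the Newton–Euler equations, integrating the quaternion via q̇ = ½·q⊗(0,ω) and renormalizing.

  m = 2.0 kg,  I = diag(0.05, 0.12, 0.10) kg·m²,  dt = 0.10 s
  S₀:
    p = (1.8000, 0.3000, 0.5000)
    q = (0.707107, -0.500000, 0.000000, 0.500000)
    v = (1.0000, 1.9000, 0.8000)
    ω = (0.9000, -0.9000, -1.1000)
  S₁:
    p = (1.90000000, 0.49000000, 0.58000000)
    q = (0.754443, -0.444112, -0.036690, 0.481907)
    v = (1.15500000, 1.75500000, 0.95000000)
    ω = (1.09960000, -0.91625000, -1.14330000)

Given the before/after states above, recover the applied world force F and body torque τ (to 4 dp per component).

F = (3.1000, -2.9000, 3.0000)
τ = (0.0800, 0.0300, -0.1000)

ω₁ − ω₀ = (0.19960000, -0.01625000, -0.04330000)
I·α + gyro = (0.0800, 0.0300, -0.1000)
v₁ − v₀ = (0.15500000, -0.14500000, 0.15000000)
F = m·Δv/dt = (3.1000, -2.9000, 3.0000)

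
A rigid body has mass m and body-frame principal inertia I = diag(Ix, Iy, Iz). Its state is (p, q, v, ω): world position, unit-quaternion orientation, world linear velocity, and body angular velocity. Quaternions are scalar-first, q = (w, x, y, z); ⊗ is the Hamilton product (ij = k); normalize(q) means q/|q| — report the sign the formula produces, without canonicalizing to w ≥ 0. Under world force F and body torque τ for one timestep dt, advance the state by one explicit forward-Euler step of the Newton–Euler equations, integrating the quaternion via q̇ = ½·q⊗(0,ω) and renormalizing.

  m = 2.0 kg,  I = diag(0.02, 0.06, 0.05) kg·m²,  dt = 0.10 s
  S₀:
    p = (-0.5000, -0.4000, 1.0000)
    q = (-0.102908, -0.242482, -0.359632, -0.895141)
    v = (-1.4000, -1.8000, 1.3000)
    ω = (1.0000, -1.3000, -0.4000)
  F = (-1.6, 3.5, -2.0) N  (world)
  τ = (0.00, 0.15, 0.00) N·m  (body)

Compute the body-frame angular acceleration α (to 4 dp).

precession coupling ω×(Iω) = (-0.0052, 0.0120, -0.0520)
(τ − ω×Iω)/I = (0.2600, 2.3000, 1.0400)

α = (0.2600, 2.3000, 1.0400)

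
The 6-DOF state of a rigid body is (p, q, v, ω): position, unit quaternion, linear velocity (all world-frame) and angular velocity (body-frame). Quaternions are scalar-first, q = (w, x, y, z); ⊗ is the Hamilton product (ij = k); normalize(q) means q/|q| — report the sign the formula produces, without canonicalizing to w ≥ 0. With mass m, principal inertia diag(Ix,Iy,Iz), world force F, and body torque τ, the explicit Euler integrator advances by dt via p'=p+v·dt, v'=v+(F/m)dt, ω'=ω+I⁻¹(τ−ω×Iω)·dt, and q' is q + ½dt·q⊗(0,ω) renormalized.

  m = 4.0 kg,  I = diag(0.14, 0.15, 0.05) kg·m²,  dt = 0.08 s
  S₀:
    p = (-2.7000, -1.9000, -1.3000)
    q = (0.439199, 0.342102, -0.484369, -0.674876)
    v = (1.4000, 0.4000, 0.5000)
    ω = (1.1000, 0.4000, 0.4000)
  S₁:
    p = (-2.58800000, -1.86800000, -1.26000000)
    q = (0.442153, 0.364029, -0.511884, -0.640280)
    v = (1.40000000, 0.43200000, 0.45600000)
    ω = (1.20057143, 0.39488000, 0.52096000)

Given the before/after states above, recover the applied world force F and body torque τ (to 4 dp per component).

F = (0.0000, 1.6000, -2.2000)
τ = (0.1600, 0.0300, 0.0800)

ω₁ − ω₀ = (0.10057143, -0.00512000, 0.12096000)
precession coupling = (-0.0160, 0.0396, 0.0044)
I·α + gyro = (0.1600, 0.0300, 0.0800)
v₁ − v₀ = (0.00000000, 0.03200000, -0.04400000)
F = m·Δv/dt = (0.0000, 1.6000, -2.2000)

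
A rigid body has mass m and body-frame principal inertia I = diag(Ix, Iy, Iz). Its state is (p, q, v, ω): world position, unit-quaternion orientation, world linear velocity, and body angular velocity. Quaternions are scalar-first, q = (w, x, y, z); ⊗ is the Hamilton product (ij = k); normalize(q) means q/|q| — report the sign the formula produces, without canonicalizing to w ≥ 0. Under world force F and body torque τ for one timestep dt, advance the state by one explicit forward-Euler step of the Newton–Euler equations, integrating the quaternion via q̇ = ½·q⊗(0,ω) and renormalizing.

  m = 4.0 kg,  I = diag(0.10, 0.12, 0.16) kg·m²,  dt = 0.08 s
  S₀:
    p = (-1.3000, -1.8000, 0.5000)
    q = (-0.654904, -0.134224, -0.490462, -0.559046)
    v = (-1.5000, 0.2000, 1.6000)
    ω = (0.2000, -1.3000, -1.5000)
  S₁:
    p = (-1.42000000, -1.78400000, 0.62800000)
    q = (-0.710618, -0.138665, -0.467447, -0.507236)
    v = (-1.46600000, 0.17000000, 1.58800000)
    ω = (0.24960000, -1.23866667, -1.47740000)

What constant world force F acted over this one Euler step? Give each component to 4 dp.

velocity change Δv = (0.03400000, -0.03000000, -0.01200000)
F = m·Δv/dt = (1.7000, -1.5000, -0.6000)

F = (1.7000, -1.5000, -0.6000)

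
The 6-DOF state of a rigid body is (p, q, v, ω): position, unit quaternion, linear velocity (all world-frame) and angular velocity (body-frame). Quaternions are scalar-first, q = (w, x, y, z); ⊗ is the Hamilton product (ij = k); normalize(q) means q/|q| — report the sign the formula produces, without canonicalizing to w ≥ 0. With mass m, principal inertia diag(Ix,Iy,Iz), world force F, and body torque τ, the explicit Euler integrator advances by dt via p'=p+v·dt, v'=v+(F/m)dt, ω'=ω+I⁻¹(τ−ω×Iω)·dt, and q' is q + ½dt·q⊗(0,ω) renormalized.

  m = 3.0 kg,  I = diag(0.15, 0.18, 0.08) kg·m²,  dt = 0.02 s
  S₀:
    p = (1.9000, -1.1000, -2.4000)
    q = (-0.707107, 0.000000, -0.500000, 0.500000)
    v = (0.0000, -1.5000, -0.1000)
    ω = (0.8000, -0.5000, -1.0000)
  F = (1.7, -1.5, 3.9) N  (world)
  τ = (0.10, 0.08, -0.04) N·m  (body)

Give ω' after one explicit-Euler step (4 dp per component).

angular accel α = (1.0000, 0.7556, -0.3500)
new body rate ω' = (0.8200, -0.4849, -1.0070)

ω' = (0.8200, -0.4849, -1.0070)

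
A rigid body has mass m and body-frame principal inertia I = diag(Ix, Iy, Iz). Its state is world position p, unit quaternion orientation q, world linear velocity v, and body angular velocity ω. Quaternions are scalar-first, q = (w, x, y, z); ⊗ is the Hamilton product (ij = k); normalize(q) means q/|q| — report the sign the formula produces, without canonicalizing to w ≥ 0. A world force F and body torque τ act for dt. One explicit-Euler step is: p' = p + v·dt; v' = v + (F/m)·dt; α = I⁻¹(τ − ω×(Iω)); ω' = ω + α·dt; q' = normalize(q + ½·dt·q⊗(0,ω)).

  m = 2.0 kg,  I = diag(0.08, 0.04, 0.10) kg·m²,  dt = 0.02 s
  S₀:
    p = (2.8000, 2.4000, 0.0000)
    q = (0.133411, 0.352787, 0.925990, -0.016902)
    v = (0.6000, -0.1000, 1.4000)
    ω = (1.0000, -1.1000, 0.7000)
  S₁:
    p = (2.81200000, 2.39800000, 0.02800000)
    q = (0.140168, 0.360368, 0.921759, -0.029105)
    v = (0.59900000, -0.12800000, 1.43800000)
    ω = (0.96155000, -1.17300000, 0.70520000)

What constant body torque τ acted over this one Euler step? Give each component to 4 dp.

Δω = ω₁−ω₀ = (-0.03845000, -0.07300000, 0.00520000)
precession coupling = (-0.0462, -0.0140, 0.0440)
τ = I·(Δω/dt) + ω₀×(Iω₀) = (-0.2000, -0.1600, 0.0700)

τ = (-0.2000, -0.1600, 0.0700)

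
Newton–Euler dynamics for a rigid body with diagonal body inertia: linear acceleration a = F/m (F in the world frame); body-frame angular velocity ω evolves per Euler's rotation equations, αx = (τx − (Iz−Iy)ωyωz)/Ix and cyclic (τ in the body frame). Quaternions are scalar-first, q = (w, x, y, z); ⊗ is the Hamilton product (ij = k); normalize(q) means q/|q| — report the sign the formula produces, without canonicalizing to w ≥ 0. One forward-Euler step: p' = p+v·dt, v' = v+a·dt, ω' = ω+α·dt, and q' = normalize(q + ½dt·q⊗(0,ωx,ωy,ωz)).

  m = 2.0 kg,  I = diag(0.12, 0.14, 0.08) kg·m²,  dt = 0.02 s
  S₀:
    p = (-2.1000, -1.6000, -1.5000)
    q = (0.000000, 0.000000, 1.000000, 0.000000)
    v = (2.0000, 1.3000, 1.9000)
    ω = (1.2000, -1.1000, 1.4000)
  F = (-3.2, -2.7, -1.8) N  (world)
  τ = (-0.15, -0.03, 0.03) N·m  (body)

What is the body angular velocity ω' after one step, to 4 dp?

ω' = (1.1596, -1.1139, 1.4141)

precession coupling ω×(Iω) = (0.0924, 0.0672, -0.0264)
(τ − ω×Iω)/I = (-2.0200, -0.6943, 0.7050)
ω' = ω + α·dt = (1.1596, -1.1139, 1.4141)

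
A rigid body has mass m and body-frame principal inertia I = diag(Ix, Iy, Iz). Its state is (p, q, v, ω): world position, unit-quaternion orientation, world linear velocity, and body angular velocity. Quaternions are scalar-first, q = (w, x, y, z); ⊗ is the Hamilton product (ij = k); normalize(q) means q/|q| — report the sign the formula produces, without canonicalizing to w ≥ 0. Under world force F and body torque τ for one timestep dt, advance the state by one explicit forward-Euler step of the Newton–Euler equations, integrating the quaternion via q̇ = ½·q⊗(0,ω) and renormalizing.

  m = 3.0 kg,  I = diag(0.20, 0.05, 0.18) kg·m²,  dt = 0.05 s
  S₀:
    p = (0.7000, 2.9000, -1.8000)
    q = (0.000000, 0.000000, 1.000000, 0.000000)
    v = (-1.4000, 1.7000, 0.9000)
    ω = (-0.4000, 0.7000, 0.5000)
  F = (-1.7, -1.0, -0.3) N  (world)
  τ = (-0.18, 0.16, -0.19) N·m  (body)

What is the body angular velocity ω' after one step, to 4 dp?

ω' = (-0.4564, 0.8640, 0.4356)

α = I⁻¹(τ − ω×Iω) = (-1.1275, 3.2800, -1.2889)
new body rate ω' = (-0.4564, 0.8640, 0.4356)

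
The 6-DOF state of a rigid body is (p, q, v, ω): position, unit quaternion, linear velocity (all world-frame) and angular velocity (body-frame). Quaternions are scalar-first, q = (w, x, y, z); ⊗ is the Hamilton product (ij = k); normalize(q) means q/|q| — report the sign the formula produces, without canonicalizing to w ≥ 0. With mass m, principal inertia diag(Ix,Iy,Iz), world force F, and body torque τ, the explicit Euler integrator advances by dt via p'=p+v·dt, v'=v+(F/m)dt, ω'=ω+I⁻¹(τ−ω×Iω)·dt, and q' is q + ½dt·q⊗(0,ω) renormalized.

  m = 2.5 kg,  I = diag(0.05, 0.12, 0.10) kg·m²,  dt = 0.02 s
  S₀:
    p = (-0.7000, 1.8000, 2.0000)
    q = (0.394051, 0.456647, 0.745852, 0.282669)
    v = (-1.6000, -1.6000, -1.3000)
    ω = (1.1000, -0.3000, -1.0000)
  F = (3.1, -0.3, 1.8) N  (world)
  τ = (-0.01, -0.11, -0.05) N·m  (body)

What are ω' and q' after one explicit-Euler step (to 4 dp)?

(τ − ω×Iω)/I = (-0.0800, -1.3750, -0.2690)
ω' = ω + α·dt = (1.0984, -0.3275, -1.0054)
2q̇ = q⊗(0,ω) = (0.0041129, -0.2275952, 0.6493676, -1.3514823)
q + ½dt·q⊗(0,ω), renormalized = (0.3940, 0.4543, 0.7523, 0.2691)

ω' = (1.0984, -0.3275, -1.0054)
q' = (0.3940, 0.4543, 0.7523, 0.2691)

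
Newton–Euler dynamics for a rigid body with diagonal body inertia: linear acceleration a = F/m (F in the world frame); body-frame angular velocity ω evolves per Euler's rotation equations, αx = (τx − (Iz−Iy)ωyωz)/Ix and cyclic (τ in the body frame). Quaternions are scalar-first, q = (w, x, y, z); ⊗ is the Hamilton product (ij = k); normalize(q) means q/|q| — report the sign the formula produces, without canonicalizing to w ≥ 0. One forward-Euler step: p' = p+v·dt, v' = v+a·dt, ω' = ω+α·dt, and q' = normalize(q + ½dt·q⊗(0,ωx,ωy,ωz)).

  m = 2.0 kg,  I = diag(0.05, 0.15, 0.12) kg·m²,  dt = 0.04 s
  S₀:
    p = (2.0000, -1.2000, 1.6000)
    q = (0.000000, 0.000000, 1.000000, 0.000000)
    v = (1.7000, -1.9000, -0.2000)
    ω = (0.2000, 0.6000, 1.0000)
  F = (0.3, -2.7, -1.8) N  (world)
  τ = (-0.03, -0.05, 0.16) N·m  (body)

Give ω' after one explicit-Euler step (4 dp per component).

ω×(Iω) gyroscopic = (-0.0180, -0.0140, 0.0120)
α = I⁻¹(τ − ω×Iω) = (-0.2400, -0.2400, 1.2333)
new body rate ω' = (0.1904, 0.5904, 1.0493)

ω' = (0.1904, 0.5904, 1.0493)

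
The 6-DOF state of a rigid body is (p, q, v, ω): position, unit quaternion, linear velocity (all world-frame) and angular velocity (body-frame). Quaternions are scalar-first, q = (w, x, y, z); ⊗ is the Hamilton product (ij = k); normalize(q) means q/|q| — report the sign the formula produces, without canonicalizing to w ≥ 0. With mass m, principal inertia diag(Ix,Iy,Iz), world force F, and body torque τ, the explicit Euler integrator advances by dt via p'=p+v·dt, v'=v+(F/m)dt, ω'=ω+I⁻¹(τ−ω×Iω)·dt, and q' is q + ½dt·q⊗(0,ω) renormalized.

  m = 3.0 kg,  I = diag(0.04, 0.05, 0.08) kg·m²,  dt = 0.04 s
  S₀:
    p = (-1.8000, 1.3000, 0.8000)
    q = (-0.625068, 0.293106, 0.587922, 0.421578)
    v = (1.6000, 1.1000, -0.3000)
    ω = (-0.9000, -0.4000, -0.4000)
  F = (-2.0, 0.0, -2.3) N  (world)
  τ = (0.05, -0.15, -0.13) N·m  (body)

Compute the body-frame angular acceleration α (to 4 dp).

α = (1.1300, -2.7120, -1.6700)

precession coupling ω×(Iω) = (0.0048, -0.0144, 0.0036)
α = I⁻¹(τ − ω×Iω) = (1.1300, -2.7120, -1.6700)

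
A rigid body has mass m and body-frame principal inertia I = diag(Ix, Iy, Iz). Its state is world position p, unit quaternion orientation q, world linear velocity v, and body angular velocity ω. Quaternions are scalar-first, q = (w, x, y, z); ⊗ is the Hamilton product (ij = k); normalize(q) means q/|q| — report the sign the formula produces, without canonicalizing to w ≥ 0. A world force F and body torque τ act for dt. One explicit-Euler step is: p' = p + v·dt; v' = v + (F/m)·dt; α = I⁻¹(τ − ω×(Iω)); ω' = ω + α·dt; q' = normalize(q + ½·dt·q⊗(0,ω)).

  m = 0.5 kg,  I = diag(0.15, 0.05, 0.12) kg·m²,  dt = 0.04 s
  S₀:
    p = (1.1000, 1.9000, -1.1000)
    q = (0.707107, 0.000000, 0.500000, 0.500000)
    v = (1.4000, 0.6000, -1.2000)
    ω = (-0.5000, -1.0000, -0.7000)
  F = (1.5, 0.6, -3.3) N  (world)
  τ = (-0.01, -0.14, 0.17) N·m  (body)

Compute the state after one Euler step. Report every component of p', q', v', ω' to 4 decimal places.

p' = (1.1560, 1.9240, -1.1480)
q' = (0.7239, -0.0041, 0.4807, 0.4949)
v' = (1.5200, 0.6480, -1.4640)
ω' = (-0.5157, -1.1204, -0.6267)

a = (3.0000, 1.2000, -6.6000)
p' = p + v·dt = (1.1560, 1.9240, -1.1480)
new velocity v' = (1.5200, 0.6480, -1.4640)
ω×(Iω) gyroscopic = (0.0490, 0.0105, -0.0500)
α = I⁻¹(τ − ω×Iω) = (-0.3933, -3.0100, 1.8333)
new body rate ω' = (-0.5157, -1.1204, -0.6267)
2q̇ = q⊗(0,ω) = (0.8500000, -0.2035535, -0.9571070, -0.2449749)
updated quaternion q' = (0.7239, -0.0041, 0.4807, 0.4949)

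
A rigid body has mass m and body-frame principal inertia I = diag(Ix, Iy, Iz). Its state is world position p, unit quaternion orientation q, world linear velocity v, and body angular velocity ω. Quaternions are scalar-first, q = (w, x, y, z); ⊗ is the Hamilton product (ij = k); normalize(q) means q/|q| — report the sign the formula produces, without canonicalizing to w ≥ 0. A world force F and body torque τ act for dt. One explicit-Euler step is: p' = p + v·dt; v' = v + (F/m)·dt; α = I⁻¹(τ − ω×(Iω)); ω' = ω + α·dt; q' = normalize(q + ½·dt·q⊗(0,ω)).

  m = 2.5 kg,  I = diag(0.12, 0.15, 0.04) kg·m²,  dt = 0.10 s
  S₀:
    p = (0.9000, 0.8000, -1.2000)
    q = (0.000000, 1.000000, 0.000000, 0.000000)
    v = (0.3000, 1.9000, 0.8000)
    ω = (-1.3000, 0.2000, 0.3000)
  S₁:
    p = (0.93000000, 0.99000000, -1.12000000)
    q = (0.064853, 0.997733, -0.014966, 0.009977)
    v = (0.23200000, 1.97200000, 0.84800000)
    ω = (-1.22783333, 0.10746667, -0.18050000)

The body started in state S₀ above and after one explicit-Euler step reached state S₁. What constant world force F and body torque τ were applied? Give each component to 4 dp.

F = (-1.7000, 1.8000, 1.2000)
τ = (0.0800, -0.1700, -0.2000)

v₁ − v₀ = (-0.06800000, 0.07200000, 0.04800000)
F = m·Δv/dt = (-1.7000, 1.8000, 1.2000)
Δω = ω₁−ω₀ = (0.07216667, -0.09253333, -0.48050000)
gyro term ω₀×Iω₀ = (-0.0066, -0.0312, -0.0078)
I·α + gyro = (0.0800, -0.1700, -0.2000)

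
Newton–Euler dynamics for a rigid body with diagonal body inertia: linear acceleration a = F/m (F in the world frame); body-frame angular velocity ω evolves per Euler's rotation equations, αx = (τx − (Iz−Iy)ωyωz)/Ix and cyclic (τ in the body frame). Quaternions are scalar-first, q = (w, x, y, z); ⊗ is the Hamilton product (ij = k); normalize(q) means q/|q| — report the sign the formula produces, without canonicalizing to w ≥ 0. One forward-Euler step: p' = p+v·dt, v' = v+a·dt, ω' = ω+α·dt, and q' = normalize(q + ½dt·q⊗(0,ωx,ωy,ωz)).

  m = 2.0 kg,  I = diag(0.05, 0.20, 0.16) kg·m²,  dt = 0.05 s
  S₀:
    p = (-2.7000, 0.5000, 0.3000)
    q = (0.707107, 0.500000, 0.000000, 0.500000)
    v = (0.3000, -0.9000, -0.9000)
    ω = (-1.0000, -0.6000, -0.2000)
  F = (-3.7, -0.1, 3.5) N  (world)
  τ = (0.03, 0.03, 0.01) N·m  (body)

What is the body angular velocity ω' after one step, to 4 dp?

ω×(Iω) gyroscopic = (-0.0048, -0.0220, 0.0900)
(τ − ω×Iω)/I = (0.6960, 0.2600, -0.5000)
ω' = ω + α·dt = (-0.9652, -0.5870, -0.2250)

ω' = (-0.9652, -0.5870, -0.2250)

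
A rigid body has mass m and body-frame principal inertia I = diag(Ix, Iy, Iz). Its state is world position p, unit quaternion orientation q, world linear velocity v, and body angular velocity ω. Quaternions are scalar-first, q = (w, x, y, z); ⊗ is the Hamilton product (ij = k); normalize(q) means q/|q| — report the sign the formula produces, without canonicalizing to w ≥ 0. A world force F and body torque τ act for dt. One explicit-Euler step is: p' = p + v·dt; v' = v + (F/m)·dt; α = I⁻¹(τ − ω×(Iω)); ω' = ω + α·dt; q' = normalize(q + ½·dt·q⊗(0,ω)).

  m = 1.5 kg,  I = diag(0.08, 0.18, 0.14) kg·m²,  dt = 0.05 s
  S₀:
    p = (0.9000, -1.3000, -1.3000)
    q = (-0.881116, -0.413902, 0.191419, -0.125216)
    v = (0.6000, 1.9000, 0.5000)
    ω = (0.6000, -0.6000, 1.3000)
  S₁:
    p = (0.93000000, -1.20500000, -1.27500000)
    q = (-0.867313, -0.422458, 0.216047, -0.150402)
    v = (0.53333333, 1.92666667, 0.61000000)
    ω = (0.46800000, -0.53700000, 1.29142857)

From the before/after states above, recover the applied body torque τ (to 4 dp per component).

τ = (-0.1800, 0.1800, -0.0600)

rate change Δω = (-0.13200000, 0.06300000, -0.00857143)
gyro term ω₀×Iω₀ = (0.0312, -0.0468, -0.0360)
applied torque τ = (-0.1800, 0.1800, -0.0600)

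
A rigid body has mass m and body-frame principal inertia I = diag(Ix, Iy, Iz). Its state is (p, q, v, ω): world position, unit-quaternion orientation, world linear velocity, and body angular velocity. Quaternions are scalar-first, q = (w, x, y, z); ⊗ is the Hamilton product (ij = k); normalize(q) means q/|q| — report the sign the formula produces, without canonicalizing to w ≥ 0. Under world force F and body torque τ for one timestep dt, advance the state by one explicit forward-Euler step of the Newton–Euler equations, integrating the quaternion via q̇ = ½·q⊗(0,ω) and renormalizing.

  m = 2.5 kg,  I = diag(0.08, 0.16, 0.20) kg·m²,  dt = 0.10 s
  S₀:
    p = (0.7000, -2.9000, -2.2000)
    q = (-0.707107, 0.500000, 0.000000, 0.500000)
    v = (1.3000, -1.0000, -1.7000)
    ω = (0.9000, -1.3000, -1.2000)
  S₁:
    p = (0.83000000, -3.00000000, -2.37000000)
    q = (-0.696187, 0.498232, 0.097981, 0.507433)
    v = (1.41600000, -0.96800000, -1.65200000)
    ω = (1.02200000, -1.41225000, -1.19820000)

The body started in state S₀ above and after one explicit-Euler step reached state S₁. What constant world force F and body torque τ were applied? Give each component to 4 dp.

F = (2.9000, 0.8000, 1.2000)
τ = (0.1600, -0.0500, -0.0900)

v₁ − v₀ = (0.11600000, 0.03200000, 0.04800000)
applied force F = (2.9000, 0.8000, 1.2000)
rate change Δω = (0.12200000, -0.11225000, 0.00180000)
precession coupling = (0.0624, 0.1296, -0.0936)
τ = I·(Δω/dt) + ω₀×(Iω₀) = (0.1600, -0.0500, -0.0900)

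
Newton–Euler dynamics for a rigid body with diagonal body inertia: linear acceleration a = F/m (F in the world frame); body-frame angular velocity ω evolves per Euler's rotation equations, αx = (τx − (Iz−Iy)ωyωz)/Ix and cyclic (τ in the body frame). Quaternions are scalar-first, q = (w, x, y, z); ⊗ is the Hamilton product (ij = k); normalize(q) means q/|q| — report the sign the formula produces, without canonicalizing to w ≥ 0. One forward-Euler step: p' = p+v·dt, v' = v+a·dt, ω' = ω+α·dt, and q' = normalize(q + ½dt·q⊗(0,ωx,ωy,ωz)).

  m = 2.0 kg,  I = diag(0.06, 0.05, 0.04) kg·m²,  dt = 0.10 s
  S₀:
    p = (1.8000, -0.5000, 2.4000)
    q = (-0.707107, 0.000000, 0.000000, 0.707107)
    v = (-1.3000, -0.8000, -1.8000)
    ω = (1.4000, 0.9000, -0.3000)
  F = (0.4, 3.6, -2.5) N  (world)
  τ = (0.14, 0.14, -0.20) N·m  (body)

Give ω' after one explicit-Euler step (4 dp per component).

ω×(Iω) gyroscopic = (0.0027, -0.0084, -0.0126)
angular accel α = (2.2883, 2.9680, -4.6850)
ω + α·dt = (1.6288, 1.1968, -0.7685)

ω' = (1.6288, 1.1968, -0.7685)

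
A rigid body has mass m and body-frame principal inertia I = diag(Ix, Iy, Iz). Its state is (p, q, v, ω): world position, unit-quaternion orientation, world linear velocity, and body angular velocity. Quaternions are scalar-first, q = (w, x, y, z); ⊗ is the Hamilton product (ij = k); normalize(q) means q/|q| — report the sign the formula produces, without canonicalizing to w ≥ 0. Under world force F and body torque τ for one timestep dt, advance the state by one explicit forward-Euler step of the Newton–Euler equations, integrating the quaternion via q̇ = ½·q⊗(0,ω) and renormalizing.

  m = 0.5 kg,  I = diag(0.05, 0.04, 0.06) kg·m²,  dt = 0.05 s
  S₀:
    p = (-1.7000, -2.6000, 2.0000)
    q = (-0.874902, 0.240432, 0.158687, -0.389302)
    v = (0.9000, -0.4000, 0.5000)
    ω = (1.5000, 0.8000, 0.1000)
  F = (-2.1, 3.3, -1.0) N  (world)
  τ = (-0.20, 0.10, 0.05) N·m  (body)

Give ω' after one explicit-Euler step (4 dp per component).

ω' = (1.2984, 0.9269, 0.1517)

precession coupling ω×(Iω) = (0.0016, -0.0015, -0.0120)
α = I⁻¹(τ − ω×Iω) = (-4.0320, 2.5375, 1.0333)
ω + α·dt = (1.2984, 0.9269, 0.1517)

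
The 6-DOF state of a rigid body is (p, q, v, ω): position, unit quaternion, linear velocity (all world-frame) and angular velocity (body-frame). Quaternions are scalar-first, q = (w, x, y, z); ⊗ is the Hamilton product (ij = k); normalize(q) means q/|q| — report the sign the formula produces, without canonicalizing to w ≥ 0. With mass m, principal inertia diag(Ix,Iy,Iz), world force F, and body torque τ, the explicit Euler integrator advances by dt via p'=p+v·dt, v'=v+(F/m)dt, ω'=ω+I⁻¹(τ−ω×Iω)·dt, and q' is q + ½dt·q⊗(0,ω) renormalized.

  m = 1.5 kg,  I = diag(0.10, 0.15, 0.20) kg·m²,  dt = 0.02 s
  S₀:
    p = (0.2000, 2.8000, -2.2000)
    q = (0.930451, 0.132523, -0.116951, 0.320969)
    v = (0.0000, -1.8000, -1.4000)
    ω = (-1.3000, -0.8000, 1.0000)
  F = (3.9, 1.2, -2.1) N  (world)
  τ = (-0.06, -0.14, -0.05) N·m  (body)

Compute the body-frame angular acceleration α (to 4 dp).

gyro term ω×Iω = (-0.0400, 0.1300, 0.0520)
(τ − ω×Iω)/I = (-0.2000, -1.8000, -0.5100)

α = (-0.2000, -1.8000, -0.5100)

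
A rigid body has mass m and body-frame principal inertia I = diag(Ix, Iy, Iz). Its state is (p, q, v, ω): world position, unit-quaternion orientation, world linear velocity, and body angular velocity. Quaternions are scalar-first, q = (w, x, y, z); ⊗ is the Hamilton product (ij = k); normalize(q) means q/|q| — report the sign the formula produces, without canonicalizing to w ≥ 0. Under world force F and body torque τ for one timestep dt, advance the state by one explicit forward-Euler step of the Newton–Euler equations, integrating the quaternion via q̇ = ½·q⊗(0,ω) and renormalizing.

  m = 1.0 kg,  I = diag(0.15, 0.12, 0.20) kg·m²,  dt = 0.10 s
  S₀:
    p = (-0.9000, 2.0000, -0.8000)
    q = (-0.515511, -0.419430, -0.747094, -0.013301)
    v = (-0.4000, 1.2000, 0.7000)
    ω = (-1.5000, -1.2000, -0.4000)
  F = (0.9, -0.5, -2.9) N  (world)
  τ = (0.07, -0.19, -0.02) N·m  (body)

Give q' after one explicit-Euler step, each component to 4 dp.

q' = (-0.5892, -0.3649, -0.7201, -0.0337)

2q̇ = q⊗(0,ω) = (-1.5309782, 1.0561429, 0.4707927, -0.4111206)
q + ½dt·q⊗(0,ω), renormalized = (-0.5892, -0.3649, -0.7201, -0.0337)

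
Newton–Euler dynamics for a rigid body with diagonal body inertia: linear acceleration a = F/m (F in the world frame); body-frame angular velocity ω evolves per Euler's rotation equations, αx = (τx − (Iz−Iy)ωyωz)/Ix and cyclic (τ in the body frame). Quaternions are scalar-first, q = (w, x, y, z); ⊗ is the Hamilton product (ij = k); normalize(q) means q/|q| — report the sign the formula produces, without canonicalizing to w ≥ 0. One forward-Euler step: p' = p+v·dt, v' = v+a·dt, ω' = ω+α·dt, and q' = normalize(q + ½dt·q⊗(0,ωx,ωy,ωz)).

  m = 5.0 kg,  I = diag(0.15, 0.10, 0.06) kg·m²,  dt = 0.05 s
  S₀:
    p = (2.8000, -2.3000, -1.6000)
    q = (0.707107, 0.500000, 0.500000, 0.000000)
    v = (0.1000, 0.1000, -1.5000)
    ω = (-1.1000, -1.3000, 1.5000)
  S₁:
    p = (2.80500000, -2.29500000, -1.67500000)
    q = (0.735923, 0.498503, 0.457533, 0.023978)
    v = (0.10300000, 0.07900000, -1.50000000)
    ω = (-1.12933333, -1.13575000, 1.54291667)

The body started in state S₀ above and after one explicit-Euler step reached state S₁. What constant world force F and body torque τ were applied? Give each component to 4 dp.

F = (0.3000, -2.1000, 0.0000)
τ = (-0.0100, 0.1800, -0.0200)

rate change Δω = (-0.02933333, 0.16425000, 0.04291667)
ω₀×(Iω₀) = (0.0780, -0.1485, -0.0715)
applied torque τ = (-0.0100, 0.1800, -0.0200)
Δv = v₁−v₀ = (0.00300000, -0.02100000, 0.00000000)
F = m·Δv/dt = (0.3000, -2.1000, 0.0000)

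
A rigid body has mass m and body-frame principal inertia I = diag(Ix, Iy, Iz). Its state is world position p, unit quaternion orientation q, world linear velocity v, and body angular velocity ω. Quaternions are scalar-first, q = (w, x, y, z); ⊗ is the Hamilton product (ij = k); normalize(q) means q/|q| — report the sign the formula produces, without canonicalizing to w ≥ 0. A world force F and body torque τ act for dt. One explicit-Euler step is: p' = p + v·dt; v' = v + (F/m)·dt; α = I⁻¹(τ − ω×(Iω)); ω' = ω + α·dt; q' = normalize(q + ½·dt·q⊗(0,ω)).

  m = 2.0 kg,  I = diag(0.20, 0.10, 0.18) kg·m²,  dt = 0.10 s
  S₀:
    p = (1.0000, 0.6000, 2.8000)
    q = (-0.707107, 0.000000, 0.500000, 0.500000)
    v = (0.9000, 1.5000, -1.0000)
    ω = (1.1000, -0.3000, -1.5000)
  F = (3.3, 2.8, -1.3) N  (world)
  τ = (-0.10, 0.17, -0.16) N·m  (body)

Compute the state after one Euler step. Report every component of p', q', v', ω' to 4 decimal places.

precession coupling ω×(Iω) = (0.0360, -0.0330, 0.0330)
(τ − ω×Iω)/I = (-0.6800, 2.0300, -1.0722)
ω + α·dt = (1.0320, -0.0970, -1.6072)
Hamilton product q⊗(0,ω) = (0.9000000, -1.3778177, 0.7621321, 0.5106605)
q' = normalize(q + ½dt·q⊗(0,ω)) = (-0.6592, -0.0686, 0.5357, 0.5232)
p + v·dt = (1.0900, 0.7500, 2.7000)
v' = v + a·dt = (1.0650, 1.6400, -1.0650)

p' = (1.0900, 0.7500, 2.7000)
q' = (-0.6592, -0.0686, 0.5357, 0.5232)
v' = (1.0650, 1.6400, -1.0650)
ω' = (1.0320, -0.0970, -1.6072)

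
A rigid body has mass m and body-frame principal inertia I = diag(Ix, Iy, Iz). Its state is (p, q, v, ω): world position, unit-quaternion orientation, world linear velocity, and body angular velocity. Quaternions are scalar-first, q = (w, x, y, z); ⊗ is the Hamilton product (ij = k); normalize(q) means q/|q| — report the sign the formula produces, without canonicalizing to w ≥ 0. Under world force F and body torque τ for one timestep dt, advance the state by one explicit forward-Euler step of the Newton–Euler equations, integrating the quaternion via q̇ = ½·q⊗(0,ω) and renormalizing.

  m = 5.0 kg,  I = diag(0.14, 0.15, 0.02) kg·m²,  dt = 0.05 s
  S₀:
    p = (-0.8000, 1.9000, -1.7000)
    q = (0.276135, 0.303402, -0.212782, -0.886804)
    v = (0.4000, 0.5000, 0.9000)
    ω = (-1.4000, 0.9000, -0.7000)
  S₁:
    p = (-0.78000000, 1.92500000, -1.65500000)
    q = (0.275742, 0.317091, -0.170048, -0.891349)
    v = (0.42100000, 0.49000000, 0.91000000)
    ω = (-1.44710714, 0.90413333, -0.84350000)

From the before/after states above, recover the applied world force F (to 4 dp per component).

velocity change Δv = (0.02100000, -0.01000000, 0.01000000)
m·(v₁−v₀)/dt = (2.1000, -1.0000, 1.0000)

F = (2.1000, -1.0000, 1.0000)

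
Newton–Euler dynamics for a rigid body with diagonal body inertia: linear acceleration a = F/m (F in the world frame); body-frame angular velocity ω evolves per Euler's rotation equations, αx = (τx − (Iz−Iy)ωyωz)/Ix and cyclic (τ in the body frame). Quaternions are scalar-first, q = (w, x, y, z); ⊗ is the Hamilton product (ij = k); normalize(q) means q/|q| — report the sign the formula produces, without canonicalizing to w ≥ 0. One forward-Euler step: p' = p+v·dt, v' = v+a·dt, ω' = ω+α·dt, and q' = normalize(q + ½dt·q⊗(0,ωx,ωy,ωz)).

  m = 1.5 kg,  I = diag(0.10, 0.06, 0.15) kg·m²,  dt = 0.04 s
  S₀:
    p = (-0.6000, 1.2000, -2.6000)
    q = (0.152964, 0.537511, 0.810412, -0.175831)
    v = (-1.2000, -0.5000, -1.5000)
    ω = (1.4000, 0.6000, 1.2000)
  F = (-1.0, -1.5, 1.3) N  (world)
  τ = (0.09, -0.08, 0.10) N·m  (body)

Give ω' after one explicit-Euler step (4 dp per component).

ω' = (1.4101, 0.6027, 1.2356)

(τ − ω×Iω)/I = (0.2520, 0.0667, 0.8907)
ω' = ω + α·dt = (1.4101, 0.6027, 1.2356)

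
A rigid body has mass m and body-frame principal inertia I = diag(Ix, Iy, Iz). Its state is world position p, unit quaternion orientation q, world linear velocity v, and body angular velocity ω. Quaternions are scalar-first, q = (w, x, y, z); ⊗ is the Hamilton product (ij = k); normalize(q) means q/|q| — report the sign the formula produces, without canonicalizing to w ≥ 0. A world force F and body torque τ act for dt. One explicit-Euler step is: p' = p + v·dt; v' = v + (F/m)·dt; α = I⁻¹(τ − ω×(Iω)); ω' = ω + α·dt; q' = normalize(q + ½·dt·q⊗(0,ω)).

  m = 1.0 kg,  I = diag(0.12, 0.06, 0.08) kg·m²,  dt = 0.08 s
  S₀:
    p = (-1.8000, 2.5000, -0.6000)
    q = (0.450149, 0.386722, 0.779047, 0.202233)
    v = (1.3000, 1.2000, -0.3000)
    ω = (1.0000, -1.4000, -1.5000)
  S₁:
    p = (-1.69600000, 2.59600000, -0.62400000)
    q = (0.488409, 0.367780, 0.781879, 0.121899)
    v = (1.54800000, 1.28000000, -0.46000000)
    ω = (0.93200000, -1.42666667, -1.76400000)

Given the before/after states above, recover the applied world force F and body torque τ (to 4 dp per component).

F = (3.1000, 1.0000, -2.0000)
τ = (-0.0600, -0.0800, -0.1800)

v₁ − v₀ = (0.24800000, 0.08000000, -0.16000000)
F = m·Δv/dt = (3.1000, 1.0000, -2.0000)
ω₁ − ω₀ = (-0.06800000, -0.02666667, -0.26400000)
gyro term ω₀×Iω₀ = (0.0420, -0.0600, 0.0840)
I·α + gyro = (-0.0600, -0.0800, -0.1800)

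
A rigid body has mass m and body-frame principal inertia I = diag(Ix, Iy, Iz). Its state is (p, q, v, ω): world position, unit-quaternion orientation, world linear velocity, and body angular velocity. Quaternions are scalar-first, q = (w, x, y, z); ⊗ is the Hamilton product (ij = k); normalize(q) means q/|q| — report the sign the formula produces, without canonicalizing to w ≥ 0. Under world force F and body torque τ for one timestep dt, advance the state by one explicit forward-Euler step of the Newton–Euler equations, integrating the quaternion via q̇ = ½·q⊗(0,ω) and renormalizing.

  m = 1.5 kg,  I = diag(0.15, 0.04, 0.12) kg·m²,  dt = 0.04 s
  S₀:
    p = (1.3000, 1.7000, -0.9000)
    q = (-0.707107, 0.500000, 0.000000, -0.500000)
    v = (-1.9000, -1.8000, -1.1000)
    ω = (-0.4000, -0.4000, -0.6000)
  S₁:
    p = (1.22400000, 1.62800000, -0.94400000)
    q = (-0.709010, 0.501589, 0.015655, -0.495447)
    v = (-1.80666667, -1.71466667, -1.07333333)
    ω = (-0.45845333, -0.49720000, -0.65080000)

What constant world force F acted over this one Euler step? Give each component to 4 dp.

F = (3.5000, 3.2000, 1.0000)

velocity change Δv = (0.09333333, 0.08533333, 0.02666667)
m·(v₁−v₀)/dt = (3.5000, 3.2000, 1.0000)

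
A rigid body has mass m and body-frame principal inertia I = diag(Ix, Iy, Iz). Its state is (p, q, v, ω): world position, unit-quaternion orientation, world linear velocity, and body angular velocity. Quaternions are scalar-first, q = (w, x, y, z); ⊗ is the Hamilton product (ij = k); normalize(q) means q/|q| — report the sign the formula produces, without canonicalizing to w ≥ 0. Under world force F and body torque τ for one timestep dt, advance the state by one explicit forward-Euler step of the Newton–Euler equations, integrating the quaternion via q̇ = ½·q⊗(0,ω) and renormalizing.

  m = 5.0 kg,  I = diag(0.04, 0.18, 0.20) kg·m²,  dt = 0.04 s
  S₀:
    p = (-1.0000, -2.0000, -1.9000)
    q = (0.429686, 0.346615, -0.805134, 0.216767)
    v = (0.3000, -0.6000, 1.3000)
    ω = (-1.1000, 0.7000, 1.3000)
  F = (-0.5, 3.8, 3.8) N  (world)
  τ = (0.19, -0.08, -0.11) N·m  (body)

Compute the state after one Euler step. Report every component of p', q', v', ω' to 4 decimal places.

p' = (-0.9880, -2.0240, -1.8480)
q' = (0.4426, 0.3130, -0.8123, 0.2149)
v' = (0.2960, -0.5696, 1.3304)
ω' = (-0.9282, 0.6314, 1.2996)

linear accel F/m = (-0.1000, 0.7600, 0.7600)
p + v·dt = (-0.9880, -2.0240, -1.8480)
v' = v + a·dt = (0.2960, -0.5696, 1.3304)
angular accel α = (4.2950, -1.7156, -0.0110)
ω + α·dt = (-0.9282, 0.6314, 1.2996)
Hamilton product q⊗(0,ω) = (0.6630732, -1.6710657, -0.3882630, -0.0844251)
q' = normalize(q + ½dt·q⊗(0,ω)) = (0.4426, 0.3130, -0.8123, 0.2149)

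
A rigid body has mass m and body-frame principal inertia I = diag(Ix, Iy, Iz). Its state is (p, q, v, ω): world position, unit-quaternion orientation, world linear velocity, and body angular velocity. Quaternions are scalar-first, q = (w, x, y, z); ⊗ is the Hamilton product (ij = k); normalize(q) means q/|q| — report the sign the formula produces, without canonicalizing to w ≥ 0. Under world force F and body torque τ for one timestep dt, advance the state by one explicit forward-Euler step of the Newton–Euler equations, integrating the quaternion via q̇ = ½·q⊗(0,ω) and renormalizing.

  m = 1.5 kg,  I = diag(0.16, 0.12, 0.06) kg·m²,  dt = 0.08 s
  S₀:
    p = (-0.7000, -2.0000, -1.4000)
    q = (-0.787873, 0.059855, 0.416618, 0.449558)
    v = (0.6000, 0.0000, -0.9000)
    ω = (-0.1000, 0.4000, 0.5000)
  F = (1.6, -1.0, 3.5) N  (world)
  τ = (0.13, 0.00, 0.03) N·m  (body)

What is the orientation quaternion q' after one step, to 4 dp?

Hamilton product q⊗(0,ω) = (-0.3854407, 0.1072731, -0.3900325, -0.3283327)
q + ½dt·q⊗(0,ω), renormalized = (-0.8030, 0.0641, 0.4009, 0.4363)

q' = (-0.8030, 0.0641, 0.4009, 0.4363)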